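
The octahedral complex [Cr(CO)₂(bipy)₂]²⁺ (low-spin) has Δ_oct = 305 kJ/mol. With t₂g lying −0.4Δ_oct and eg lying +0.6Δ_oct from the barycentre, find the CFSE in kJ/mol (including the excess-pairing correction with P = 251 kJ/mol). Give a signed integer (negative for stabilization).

Ligand charges: 2×(+0) from CO and 2×(+0) from bipy sum to +0; with overall charge +2, Cr is +2.
Cr²⁺: group 6, so d-count = 6 − 2 = 4.
Configuration: t₂g⁴ eg⁰.
CFSE(orbital) = 4×(-0.4Δ_oct) + 0×(0.6Δ_oct) = -1.6Δ_oct; with Δ_oct = 305 kJ/mol that is -488 kJ/mol.
Relative to high-spin t₂g³ eg¹ (0 paired), the low-spin configuration has 1 additional pair, contributing +1 × 251 = +251 kJ/mol.
Overall CFSE = -488 + 251 = -237 kJ/mol.

-237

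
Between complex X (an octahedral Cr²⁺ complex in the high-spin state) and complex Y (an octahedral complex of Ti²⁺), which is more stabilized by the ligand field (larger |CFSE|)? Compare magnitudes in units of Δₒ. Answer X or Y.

X: Cr sits in group 6; removing 2 electrons leaves Cr²⁺ with 6 − 2 = 4 d electrons; t₂g³ eg¹, CFSE = -0.6Δₒ.
Y: Ti sits in group 4; removing 2 electrons leaves Ti²⁺ with 4 − 2 = 2 d electrons; For octahedral d² the high- and low-spin configurations coincide; t₂g² eg⁰, CFSE = -0.8Δₒ.
So Y has the larger |CFSE|.

Y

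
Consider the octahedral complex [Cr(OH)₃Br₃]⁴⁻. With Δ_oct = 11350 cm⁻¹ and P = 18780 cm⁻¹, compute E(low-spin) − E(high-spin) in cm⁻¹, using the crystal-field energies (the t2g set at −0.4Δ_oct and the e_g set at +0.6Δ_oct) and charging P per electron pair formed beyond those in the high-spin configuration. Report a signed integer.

Ligand charges: 3×(-1) from OH⁻ and 3×(-1) from Br⁻ sum to -6; with overall charge -4, Cr is +2.
Cr sits in group 6; removing 2 electrons leaves Cr²⁺ with 6 − 2 = 4 d electrons.
High-spin: t2g^3 e_g^1, CFSE = -0.6Δ_oct = -6810 cm⁻¹.
For low-spin the configuration is t2g^4 e_g^0: orbital energy -1.6 × 11350 = -18160 cm⁻¹, and 1 additional pair relative to high-spin adds 18780 cm⁻¹, giving 620 cm⁻¹.
The difference is 620 − (-6810) = 7430 cm⁻¹, so high-spin lies lower.

7430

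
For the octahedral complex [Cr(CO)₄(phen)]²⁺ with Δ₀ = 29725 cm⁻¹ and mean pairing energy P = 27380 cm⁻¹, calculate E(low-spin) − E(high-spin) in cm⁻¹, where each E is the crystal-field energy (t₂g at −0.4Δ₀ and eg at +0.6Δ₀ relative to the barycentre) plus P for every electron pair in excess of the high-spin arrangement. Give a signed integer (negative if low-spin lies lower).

-2345

Ligand charges: 4×(+0) from CO and 1×(+0) from phen sum to +0; with overall charge +2, Cr is +2.
Cr²⁺: group 6, so d-count = 6 − 2 = 4.
High-spin d⁴ fills as t₂g³ eg¹ with CFSE 3(−0.4) + 1(+0.6) = -0.6Δ₀ = -17835 cm⁻¹.
Low-spin: t₂g⁴ eg⁰, orbital CFSE = -1.6Δ₀ = -47560 cm⁻¹; plus 1 excess pair × P = +27380 cm⁻¹; total -20180 cm⁻¹.
E(LS) − E(HS) = -20180 − (-17835) = -2345 cm⁻¹.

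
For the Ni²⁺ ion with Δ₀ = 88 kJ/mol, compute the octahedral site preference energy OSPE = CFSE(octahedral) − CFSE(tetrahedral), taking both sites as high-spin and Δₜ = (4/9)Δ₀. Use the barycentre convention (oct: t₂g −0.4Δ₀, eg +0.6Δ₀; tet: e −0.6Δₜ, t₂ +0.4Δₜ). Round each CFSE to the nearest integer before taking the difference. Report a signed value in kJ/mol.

Group 10 minus oxidation state +2 gives a d⁸ configuration for Ni²⁺.
In an octahedral site d⁸ (HS) is t2g^6 e_g^2, giving CFSE(oct) = -1.2Δ₀ = -106 kJ/mol.
In a tetrahedral site the filling is e^4 t2^4: CFSE(tet) = -0.8Δₜ = -0.8 × (4/9)(88) = -31 kJ/mol.
OSPE = CFSE(oct) − CFSE(tet) = -106 − (-31) = -75 kJ/mol.

-75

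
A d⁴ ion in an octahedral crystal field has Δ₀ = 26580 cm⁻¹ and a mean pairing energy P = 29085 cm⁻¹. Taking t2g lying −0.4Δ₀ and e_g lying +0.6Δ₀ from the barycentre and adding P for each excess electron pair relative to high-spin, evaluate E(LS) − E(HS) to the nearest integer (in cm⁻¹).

2505

High-spin d⁴ fills as t2g^3 e_g^1 with CFSE 3(−0.4) + 1(+0.6) = -0.6Δ₀ = -15948 cm⁻¹.
Low-spin t2g^4 e_g^0 gives -1.6Δ₀ = -42528 cm⁻¹, but forming 1 extra pair costs 1P = 29085 cm⁻¹, so E(LS) = -42528 + 29085 = -13443 cm⁻¹.
E(LS) − E(HS) = -13443 − (-15948) = 2505 cm⁻¹.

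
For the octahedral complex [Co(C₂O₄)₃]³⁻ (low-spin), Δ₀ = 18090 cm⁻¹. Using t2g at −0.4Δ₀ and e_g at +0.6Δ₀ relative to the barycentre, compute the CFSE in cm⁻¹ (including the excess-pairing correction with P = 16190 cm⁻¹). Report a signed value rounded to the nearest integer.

Each C₂O₄²⁻ contributes -2; 3 × (-2) = -6. With overall charge -3, Co is in the +3 oxidation state.
Group 9 minus oxidation state +3 gives a d⁶ configuration for Co³⁺.
Configuration: t2g^6 e_g^0.
Orbital CFSE = 6(-0.4) + 0(0.6) = -2.4Δ₀ = -2.4 × 18090 = -43416 cm⁻¹.
Relative to high-spin t2g^4 e_g^2 (1 paired), the low-spin configuration has 2 additional pairs, contributing +2 × 16190 = +32380 cm⁻¹.
Overall CFSE = -43416 + 32380 = -11036 cm⁻¹.

-11036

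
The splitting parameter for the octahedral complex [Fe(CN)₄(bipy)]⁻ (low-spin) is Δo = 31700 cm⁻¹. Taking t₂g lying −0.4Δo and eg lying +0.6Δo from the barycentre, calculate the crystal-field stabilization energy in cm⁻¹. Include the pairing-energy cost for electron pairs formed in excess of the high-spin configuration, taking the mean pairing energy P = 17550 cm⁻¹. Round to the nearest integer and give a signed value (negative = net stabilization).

-28300

Ligand charges: 4×(-1) from CN⁻ and 1×(+0) from bipy sum to -4; with overall charge -1, Fe is +3.
Fe is in group 8, so Fe³⁺ is d⁵ (8 − 3 = 5).
Configuration: t₂g⁵ eg⁰.
CFSE(orbital) = 5×(-0.4Δo) + 0×(0.6Δo) = -2.0Δo; with Δo = 31700 cm⁻¹ that is -63400 cm⁻¹.
High-spin d⁵ would be t₂g³ eg² with 0 pairs; low-spin has 2, so 2 excess pairs cost +2P = +35100 cm⁻¹.
Net CFSE = -63400 + 35100 = -28300 cm⁻¹.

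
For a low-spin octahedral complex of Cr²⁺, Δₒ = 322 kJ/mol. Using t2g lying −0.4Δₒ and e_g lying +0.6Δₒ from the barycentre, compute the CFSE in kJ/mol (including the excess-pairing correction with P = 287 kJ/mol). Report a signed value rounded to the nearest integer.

Group 6 minus oxidation state +2 gives a d⁴ configuration for Cr²⁺.
Configuration: t2g^4 e_g^0.
Orbital CFSE = 4(-0.4) + 0(0.6) = -1.6Δₒ = -1.6 × 322 = -515 kJ/mol.
Relative to high-spin t2g^3 e_g^1 (0 paired), the low-spin configuration has 1 additional pair, contributing +1 × 287 = +287 kJ/mol.
Combining: -515 + 287 = -228 kJ/mol.

-228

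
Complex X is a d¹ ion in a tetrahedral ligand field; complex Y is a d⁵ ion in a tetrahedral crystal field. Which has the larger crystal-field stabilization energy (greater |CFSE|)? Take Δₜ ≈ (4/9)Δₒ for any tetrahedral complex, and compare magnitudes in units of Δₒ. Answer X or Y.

X

X: Tetrahedral splitting is small, so the complex is high-spin; e^1 t2^0, CFSE = -0.6Δₜ ≈ -0.27Δₒ.
Y: Tetrahedral splitting is small, so the complex is high-spin; e² t₂³, CFSE = 0.0Δₜ ≈ 0.00Δₒ.
So X has the larger |CFSE|.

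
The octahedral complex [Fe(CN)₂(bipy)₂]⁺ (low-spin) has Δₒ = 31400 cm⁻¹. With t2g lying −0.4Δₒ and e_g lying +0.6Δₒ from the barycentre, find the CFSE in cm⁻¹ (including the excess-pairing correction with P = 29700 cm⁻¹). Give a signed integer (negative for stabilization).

Ligand charges: 2×(-1) from CN⁻ and 2×(+0) from bipy sum to -2; with overall charge +1, Fe is +3.
Fe³⁺: group 8, so d-count = 8 − 3 = 5.
The d⁵ electrons fill as t2g^5 e_g^0.
Orbital CFSE = 5(-0.4) + 0(0.6) = -2.0Δₒ = -2.0 × 31400 = -62800 cm⁻¹.
Relative to high-spin t2g^3 e_g^2 (0 paired), the low-spin configuration has 2 additional pairs, contributing +2 × 29700 = +59400 cm⁻¹.
Net CFSE = -62800 + 59400 = -3400 cm⁻¹.

-3400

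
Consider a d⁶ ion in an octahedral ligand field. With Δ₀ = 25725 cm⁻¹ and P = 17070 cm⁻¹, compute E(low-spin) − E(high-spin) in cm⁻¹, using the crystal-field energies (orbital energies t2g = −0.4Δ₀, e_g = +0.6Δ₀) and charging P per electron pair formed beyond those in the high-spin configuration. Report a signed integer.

-17310

High-spin d⁶ fills as t2g^4 e_g^2 with CFSE 4(−0.4) + 2(+0.6) = -0.4Δ₀ = -10290 cm⁻¹.
For low-spin the configuration is t2g^6 e_g^0: orbital energy -2.4 × 25725 = -61740 cm⁻¹, and 2 additional pairs relative to high-spin add 34140 cm⁻¹, giving -27600 cm⁻¹.
Thus E(LS) − E(HS) = -17310 cm⁻¹.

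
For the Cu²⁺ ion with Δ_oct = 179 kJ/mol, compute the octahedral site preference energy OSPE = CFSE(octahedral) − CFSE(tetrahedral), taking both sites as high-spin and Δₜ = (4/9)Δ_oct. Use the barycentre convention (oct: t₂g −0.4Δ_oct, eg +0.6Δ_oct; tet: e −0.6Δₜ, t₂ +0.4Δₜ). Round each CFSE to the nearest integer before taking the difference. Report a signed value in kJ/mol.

Cu sits in group 11; removing 2 electrons leaves Cu²⁺ with 11 − 2 = 9 d electrons.
In an octahedral site d⁹ (HS) is t₂g⁶ eg³, giving CFSE(oct) = -0.6Δ_oct = -107 kJ/mol.
Tetrahedral: e⁴ t₂⁵, CFSE = 4(−0.6) + 5(+0.4) = -0.4Δₜ = -0.4 × (4/9) × 179 = -32 kJ/mol.
OSPE = CFSE(oct) − CFSE(tet) = -107 − (-32) = -75 kJ/mol.

-75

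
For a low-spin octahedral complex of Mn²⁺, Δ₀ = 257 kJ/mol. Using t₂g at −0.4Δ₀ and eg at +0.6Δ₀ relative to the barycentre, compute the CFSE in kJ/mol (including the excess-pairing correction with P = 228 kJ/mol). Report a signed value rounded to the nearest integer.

-58

Mn is in group 7, so Mn²⁺ is d⁵ (7 − 2 = 5).
Electron filling gives t₂g⁵ eg⁰.
Orbital CFSE = 5(-0.4) + 0(0.6) = -2.0Δ₀ = -2.0 × 257 = -514 kJ/mol.
Relative to high-spin t₂g³ eg² (0 paired), the low-spin configuration has 2 additional pairs, contributing +2 × 228 = +456 kJ/mol.
Overall CFSE = -514 + 456 = -58 kJ/mol.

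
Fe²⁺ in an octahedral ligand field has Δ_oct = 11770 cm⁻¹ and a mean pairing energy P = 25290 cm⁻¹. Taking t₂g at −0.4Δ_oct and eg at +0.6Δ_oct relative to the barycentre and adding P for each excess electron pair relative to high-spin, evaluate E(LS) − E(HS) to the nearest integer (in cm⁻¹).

27040

Fe sits in group 8; removing 2 electrons leaves Fe²⁺ with 8 − 2 = 6 d electrons.
High-spin d⁶ fills as t₂g⁴ eg² with CFSE 4(−0.4) + 2(+0.6) = -0.4Δ_oct = -4708 cm⁻¹.
Low-spin t₂g⁶ eg⁰ gives -2.4Δ_oct = -28248 cm⁻¹, but forming 2 extra pairs costs 2P = 50580 cm⁻¹, so E(LS) = -28248 + 50580 = 22332 cm⁻¹.
Thus E(LS) − E(HS) = 27040 cm⁻¹.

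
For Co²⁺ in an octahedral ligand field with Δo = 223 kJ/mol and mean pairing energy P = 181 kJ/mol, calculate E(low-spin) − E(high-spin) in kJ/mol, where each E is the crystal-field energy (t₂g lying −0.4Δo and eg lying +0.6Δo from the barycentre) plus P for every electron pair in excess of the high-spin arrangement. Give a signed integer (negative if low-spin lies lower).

-42

Co sits in group 9; removing 2 electrons leaves Co²⁺ with 9 − 2 = 7 d electrons.
In the high-spin limit (t₂g⁵ eg²) the orbital term is -0.8Δo = -178 kJ/mol, with no excess pairing.
For low-spin the configuration is t₂g⁶ eg¹: orbital energy -1.8 × 223 = -401 kJ/mol, and 1 additional pair relative to high-spin adds 181 kJ/mol, giving -220 kJ/mol.
E(LS) − E(HS) = -220 − (-178) = -42 kJ/mol.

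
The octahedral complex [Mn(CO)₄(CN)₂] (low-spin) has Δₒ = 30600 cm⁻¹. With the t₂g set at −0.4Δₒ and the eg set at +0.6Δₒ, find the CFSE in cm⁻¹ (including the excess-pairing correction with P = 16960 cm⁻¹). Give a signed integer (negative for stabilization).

-27280

Ligand charges: 4×(+0) from CO and 2×(-1) from CN⁻ sum to -2; with overall charge +0, Mn is +2.
Mn²⁺: group 7, so d-count = 7 − 2 = 5.
Electron filling gives t₂g⁵ eg⁰.
The orbital stabilization is -2.0Δₒ = -2.0 × 30600 = -61200 cm⁻¹.
Relative to high-spin t₂g³ eg² (0 paired), the low-spin configuration has 2 additional pairs, contributing +2 × 16960 = +33920 cm⁻¹.
Net CFSE = -61200 + 33920 = -27280 cm⁻¹.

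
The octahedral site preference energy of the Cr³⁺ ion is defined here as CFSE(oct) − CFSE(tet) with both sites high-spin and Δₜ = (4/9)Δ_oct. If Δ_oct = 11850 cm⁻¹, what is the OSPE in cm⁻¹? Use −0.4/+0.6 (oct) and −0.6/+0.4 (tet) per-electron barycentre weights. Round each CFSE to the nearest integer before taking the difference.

Cr³⁺: group 6, so d-count = 6 − 3 = 3.
In an octahedral site d³ (HS) is t2g^3 e_g^0, giving CFSE(oct) = -1.2Δ_oct = -14220 cm⁻¹.
Tetrahedral: e^2 t2^1, CFSE = 2(−0.6) + 1(+0.4) = -0.8Δₜ = -0.8 × (4/9) × 11850 = -4213 cm⁻¹.
OSPE = CFSE(oct) − CFSE(tet) = -14220 − (-4213) = -10007 cm⁻¹.

-10007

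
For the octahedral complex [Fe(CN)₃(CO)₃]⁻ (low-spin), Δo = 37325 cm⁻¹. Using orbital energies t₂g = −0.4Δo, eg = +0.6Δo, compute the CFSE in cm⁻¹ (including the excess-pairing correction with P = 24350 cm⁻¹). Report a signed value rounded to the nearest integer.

Ligand charges: 3×(-1) from CN⁻ and 3×(+0) from CO sum to -3; with overall charge -1, Fe is +2.
Fe sits in group 8; removing 2 electrons leaves Fe²⁺ with 8 − 2 = 6 d electrons.
Configuration: t₂g⁶ eg⁰.
Orbital CFSE = 6(-0.4) + 0(0.6) = -2.4Δo = -2.4 × 37325 = -89580 cm⁻¹.
Relative to high-spin t₂g⁴ eg² (1 paired), the low-spin configuration has 2 additional pairs, contributing +2 × 24350 = +48700 cm⁻¹.
Combining: -89580 + 48700 = -40880 cm⁻¹.

-40880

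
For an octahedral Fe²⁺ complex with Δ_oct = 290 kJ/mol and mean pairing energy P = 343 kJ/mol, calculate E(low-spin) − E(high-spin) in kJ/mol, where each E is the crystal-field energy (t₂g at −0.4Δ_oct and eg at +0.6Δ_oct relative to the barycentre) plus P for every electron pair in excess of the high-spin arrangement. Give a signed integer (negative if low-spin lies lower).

106

Fe is in group 8, so Fe²⁺ is d⁶ (8 − 2 = 6).
High-spin: t₂g⁴ eg², CFSE = -0.4Δ_oct = -116 kJ/mol.
Low-spin t₂g⁶ eg⁰ gives -2.4Δ_oct = -696 kJ/mol, but forming 2 extra pairs costs 2P = 686 kJ/mol, so E(LS) = -696 + 686 = -10 kJ/mol.
Thus E(LS) − E(HS) = 106 kJ/mol.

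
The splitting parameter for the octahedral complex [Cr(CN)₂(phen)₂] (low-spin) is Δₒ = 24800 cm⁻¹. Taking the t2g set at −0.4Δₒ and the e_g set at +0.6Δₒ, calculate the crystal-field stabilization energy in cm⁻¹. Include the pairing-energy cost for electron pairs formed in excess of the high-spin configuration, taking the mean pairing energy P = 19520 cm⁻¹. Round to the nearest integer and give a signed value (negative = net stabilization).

Ligand charges: 2×(-1) from CN⁻ and 2×(+0) from phen sum to -2; with overall charge +0, Cr is +2.
Group 6 minus oxidation state +2 gives a d⁴ configuration for Cr²⁺.
Electron filling gives t2g^4 e_g^0.
CFSE(orbital) = 4×(-0.4Δₒ) + 0×(0.6Δₒ) = -1.6Δₒ; with Δₒ = 24800 cm⁻¹ that is -39680 cm⁻¹.
Pairing penalty: 1 pair vs 0 in the high-spin reference → 1 extra × P = 19520 cm⁻¹.
Combining: -39680 + 19520 = -20160 cm⁻¹.

-20160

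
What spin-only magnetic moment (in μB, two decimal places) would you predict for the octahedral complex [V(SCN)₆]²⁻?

Each SCN⁻ contributes -1; 6 × (-1) = -6. With overall charge -2, V is in the +4 oxidation state.
V⁴⁺: group 5, so d-count = 5 − 4 = 1.
Configuration: t2g^1 e_g^0 → 1 unpaired electron.
μ(spin-only) = √[1(1+2)] = √3 ≈ 1.73 μB.

1.73 μB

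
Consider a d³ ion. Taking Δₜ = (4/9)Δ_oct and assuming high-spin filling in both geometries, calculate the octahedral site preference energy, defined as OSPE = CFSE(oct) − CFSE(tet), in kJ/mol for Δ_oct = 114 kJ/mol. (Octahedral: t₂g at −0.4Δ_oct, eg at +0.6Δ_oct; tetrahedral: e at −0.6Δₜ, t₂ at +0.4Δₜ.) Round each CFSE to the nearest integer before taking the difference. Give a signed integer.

-96

Octahedral (high-spin): t₂g³ eg⁰, CFSE = 3(−0.4) + 0(+0.6) = -1.2Δ_oct = -1.2 × 114 = -137 kJ/mol.
In a tetrahedral site the filling is e² t₂¹: CFSE(tet) = -0.8Δₜ = -0.8 × (4/9)(114) = -41 kJ/mol.
Subtracting, OSPE = -137 − (-41) = -96 kJ/mol.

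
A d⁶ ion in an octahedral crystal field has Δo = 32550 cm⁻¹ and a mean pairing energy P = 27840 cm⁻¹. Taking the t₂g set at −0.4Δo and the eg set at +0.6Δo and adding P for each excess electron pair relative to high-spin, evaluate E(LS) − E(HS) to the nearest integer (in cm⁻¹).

-9420

In the high-spin limit (t₂g⁴ eg²) the orbital term is -0.4Δo = -13020 cm⁻¹, with no excess pairing.
Low-spin t₂g⁶ eg⁰ gives -2.4Δo = -78120 cm⁻¹, but forming 2 extra pairs costs 2P = 55680 cm⁻¹, so E(LS) = -78120 + 55680 = -22440 cm⁻¹.
E(LS) − E(HS) = -22440 − (-13020) = -9420 cm⁻¹.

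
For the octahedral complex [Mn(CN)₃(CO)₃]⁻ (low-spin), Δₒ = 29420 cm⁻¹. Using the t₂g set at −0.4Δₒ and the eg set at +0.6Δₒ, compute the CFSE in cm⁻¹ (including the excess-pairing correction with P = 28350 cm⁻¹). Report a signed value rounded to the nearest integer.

-2140

Ligand charges: 3×(-1) from CN⁻ and 3×(+0) from CO sum to -3; with overall charge -1, Mn is +2.
Mn is in group 7, so Mn²⁺ is d⁵ (7 − 2 = 5).
Electron filling gives t₂g⁵ eg⁰.
Orbital CFSE = 5(-0.4) + 0(0.6) = -2.0Δₒ = -2.0 × 29420 = -58840 cm⁻¹.
Relative to high-spin t₂g³ eg² (0 paired), the low-spin configuration has 2 additional pairs, contributing +2 × 28350 = +56700 cm⁻¹.
Combining: -58840 + 56700 = -2140 cm⁻¹.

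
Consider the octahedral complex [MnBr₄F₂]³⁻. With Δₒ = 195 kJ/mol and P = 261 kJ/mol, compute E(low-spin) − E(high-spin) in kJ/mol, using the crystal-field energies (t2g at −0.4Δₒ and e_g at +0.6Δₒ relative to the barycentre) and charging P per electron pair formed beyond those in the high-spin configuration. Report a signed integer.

Ligand charges: 4×(-1) from Br⁻ and 2×(-1) from F⁻ sum to -6; with overall charge -3, Mn is +3.
Group 7 minus oxidation state +3 gives a d⁴ configuration for Mn³⁺.
In the high-spin limit (t2g^3 e_g^1) the orbital term is -0.6Δₒ = -117 kJ/mol, with no excess pairing.
Low-spin t2g^4 e_g^0 gives -1.6Δₒ = -312 kJ/mol, but forming 1 extra pair costs 1P = 261 kJ/mol, so E(LS) = -312 + 261 = -51 kJ/mol.
E(LS) − E(HS) = -51 − (-117) = 66 kJ/mol.

66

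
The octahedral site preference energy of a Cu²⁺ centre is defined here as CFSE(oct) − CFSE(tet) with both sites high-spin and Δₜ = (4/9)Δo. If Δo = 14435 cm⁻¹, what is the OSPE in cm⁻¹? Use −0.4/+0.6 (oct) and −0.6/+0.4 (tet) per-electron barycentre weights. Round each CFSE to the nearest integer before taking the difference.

-6095

Group 11 minus oxidation state +2 gives a d⁹ configuration for Cu²⁺.
Octahedral high-spin t₂g⁶ eg³: CFSE = -0.6 × 14435 = -8661 cm⁻¹.
Tetrahedral e⁴ t₂⁵ gives -0.4Δₜ = -0.4 × (4/9) × 14435 = -2566 cm⁻¹.
OSPE = CFSE(oct) − CFSE(tet) = -8661 − (-2566) = -6095 cm⁻¹.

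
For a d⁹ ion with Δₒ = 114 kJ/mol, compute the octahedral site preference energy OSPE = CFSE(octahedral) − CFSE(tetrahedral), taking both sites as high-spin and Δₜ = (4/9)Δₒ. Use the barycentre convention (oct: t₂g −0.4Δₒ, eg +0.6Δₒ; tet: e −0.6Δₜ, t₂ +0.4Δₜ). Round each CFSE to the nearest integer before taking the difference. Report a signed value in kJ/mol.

-48

Octahedral (high-spin): t₂g⁶ eg³, CFSE = 6(−0.4) + 3(+0.6) = -0.6Δₒ = -0.6 × 114 = -68 kJ/mol.
Tetrahedral e⁴ t₂⁵ gives -0.4Δₜ = -0.4 × (4/9) × 114 = -20 kJ/mol.
Subtracting, OSPE = -68 − (-20) = -48 kJ/mol.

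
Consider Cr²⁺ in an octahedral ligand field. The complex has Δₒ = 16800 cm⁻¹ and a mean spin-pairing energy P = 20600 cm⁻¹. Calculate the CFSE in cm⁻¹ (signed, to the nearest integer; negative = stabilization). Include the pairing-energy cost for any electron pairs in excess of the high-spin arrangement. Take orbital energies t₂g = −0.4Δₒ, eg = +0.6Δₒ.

-10080

Cr sits in group 6; removing 2 electrons leaves Cr²⁺ with 6 − 2 = 4 d electrons.
With Δₒ < P the complex is high-spin.
Filling d⁴ accordingly: t₂g³ eg¹.
Orbital CFSE = -0.6Δₒ = -0.6 × 16800 = -10080 cm⁻¹.
High-spin has no excess pairs, so no pairing correction applies.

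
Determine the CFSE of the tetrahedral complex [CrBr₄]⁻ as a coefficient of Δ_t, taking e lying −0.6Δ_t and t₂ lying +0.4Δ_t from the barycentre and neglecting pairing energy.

Each Br⁻ contributes -1; 4 × (-1) = -4. With overall charge -1, Cr is in the +3 oxidation state.
Group 6 minus oxidation state +3 gives a d³ configuration for Cr³⁺.
Tetrahedral fields are weak (Δₜ ≈ 4/9 Δₒ), so electrons fill high-spin.
Configuration: e² t₂¹.
CFSE = 2(-0.6Δ_t) + 1(0.4Δ_t) = -1.2Δ_t + 0.4Δ_t = -0.8Δ_t.

-0.8 Δ_t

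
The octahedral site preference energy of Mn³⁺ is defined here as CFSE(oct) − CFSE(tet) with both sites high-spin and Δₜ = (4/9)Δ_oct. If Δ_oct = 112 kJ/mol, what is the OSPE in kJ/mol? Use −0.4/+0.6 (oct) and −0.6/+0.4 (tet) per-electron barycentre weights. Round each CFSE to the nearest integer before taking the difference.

Mn sits in group 7; removing 3 electrons leaves Mn³⁺ with 7 − 3 = 4 d electrons.
In an octahedral site d⁴ (HS) is t₂g³ eg¹, giving CFSE(oct) = -0.6Δ_oct = -67 kJ/mol.
In a tetrahedral site the filling is e² t₂²: CFSE(tet) = -0.4Δₜ = -0.4 × (4/9)(112) = -20 kJ/mol.
OSPE = CFSE(oct) − CFSE(tet) = -67 − (-20) = -47 kJ/mol.

-47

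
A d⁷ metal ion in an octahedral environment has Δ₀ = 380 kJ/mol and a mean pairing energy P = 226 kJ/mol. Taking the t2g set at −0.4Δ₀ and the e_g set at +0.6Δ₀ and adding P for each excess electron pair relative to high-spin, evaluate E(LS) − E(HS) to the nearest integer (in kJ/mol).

-154

In the high-spin limit (t2g^5 e_g^2) the orbital term is -0.8Δ₀ = -304 kJ/mol, with no excess pairing.
Low-spin: t2g^6 e_g^1, orbital CFSE = -1.8Δ₀ = -684 kJ/mol; plus 1 excess pair × P = +226 kJ/mol; total -458 kJ/mol.
The difference is -458 − (-304) = -154 kJ/mol, so low-spin lies lower.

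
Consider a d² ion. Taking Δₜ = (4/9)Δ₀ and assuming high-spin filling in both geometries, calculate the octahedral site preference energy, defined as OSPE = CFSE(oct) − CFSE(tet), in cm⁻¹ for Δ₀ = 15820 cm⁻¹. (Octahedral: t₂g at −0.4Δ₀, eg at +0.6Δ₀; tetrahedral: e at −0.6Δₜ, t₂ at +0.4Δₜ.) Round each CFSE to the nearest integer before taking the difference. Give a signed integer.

-4219

Octahedral high-spin t₂g² eg⁰: CFSE = -0.8 × 15820 = -12656 cm⁻¹.
In a tetrahedral site the filling is e² t₂⁰: CFSE(tet) = -1.2Δₜ = -1.2 × (4/9)(15820) = -8437 cm⁻¹.
OSPE = CFSE(oct) − CFSE(tet) = -12656 − (-8437) = -4219 cm⁻¹.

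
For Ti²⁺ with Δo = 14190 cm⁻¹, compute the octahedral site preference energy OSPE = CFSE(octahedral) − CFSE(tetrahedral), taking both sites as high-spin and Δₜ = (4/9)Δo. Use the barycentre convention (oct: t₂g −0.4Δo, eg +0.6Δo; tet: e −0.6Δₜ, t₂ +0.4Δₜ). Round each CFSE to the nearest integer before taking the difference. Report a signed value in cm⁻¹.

Ti²⁺: group 4, so d-count = 4 − 2 = 2.
Octahedral high-spin t2g^2 e_g^0: CFSE = -0.8 × 14190 = -11352 cm⁻¹.
Tetrahedral: e^2 t2^0, CFSE = 2(−0.6) + 0(+0.4) = -1.2Δₜ = -1.2 × (4/9) × 14190 = -7568 cm⁻¹.
Subtracting, OSPE = -11352 − (-7568) = -3784 cm⁻¹.

-3784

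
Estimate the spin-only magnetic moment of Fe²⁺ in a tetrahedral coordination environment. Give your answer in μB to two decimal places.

4.90 μB

Fe is in group 8, so Fe²⁺ is d⁶ (8 − 2 = 6).
With tetrahedral geometry the complex is necessarily high-spin.
Configuration: e^3 t2^3 → 4 unpaired electrons.
μ(spin-only) = √[4(4+2)] = √24 ≈ 4.90 μB.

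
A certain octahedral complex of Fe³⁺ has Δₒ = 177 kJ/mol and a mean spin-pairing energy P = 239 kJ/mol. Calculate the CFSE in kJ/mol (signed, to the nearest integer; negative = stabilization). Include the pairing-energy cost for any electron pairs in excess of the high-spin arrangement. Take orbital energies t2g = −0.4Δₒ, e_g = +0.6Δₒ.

Group 8 minus oxidation state +3 gives a d⁵ configuration for Fe³⁺.
With Δₒ < P the complex is high-spin.
That gives t2g^3 e_g^2.
Orbital CFSE = 0.0Δₒ = 0.0 × 177 = 0 kJ/mol.
High-spin has no excess pairs, so no pairing correction applies.

0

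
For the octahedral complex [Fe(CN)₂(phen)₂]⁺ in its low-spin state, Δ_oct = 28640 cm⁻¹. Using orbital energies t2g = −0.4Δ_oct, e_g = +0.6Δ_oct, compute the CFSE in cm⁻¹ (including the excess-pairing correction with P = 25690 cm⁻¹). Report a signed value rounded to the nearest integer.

Ligand charges: 2×(-1) from CN⁻ and 2×(+0) from phen sum to -2; with overall charge +1, Fe is +3.
Group 8 minus oxidation state +3 gives a d⁵ configuration for Fe³⁺.
Configuration: t2g^5 e_g^0.
Orbital CFSE = 5(-0.4) + 0(0.6) = -2.0Δ_oct = -2.0 × 28640 = -57280 cm⁻¹.
Relative to high-spin t2g^3 e_g^2 (0 paired), the low-spin configuration has 2 additional pairs, contributing +2 × 25690 = +51380 cm⁻¹.
Combining: -57280 + 51380 = -5900 cm⁻¹.

-5900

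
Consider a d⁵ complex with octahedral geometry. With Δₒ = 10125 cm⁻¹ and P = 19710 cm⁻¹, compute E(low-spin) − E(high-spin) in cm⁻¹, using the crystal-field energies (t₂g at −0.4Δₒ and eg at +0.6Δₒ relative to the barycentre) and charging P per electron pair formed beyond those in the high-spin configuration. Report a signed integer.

19170

In the high-spin limit (t₂g³ eg²) the orbital term is 0.0Δₒ = 0 cm⁻¹, with no excess pairing.
Low-spin: t₂g⁵ eg⁰, orbital CFSE = -2.0Δₒ = -20250 cm⁻¹; plus 2 excess pairs × P = +39420 cm⁻¹; total 19170 cm⁻¹.
The difference is 19170 − (0) = 19170 cm⁻¹, so high-spin lies lower.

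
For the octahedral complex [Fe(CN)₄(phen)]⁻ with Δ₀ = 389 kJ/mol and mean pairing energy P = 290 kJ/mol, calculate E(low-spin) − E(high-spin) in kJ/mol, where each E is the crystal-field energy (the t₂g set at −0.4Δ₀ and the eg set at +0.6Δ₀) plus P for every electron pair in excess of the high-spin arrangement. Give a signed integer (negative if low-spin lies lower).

-198

Ligand charges: 4×(-1) from CN⁻ and 1×(+0) from phen sum to -4; with overall charge -1, Fe is +3.
Fe is in group 8, so Fe³⁺ is d⁵ (8 − 3 = 5).
High-spin: t₂g³ eg², CFSE = 0.0Δ₀ = 0 kJ/mol.
Low-spin t₂g⁵ eg⁰ gives -2.0Δ₀ = -778 kJ/mol, but forming 2 extra pairs costs 2P = 580 kJ/mol, so E(LS) = -778 + 580 = -198 kJ/mol.
E(LS) − E(HS) = -198 − (0) = -198 kJ/mol.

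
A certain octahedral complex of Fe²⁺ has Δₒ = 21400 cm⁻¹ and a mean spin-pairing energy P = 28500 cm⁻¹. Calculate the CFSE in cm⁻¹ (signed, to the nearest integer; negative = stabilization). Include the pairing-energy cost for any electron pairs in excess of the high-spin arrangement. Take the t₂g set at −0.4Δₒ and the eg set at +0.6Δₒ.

Fe sits in group 8; removing 2 electrons leaves Fe²⁺ with 8 − 2 = 6 d electrons.
Since Δₒ = 21400 cm⁻¹ < P = 28500 cm⁻¹, the complex adopts the high-spin configuration.
Configuration: t₂g⁴ eg².
Orbital CFSE = -0.4Δₒ = -0.4 × 21400 = -8560 cm⁻¹.
High-spin has no excess pairs, so no pairing correction applies.

-8560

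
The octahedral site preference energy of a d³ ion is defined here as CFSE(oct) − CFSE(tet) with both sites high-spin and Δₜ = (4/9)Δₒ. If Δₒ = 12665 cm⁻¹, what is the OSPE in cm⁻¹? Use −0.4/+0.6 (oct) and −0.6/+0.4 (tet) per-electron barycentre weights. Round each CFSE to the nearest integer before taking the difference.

-10695

Octahedral high-spin t₂g³ eg⁰: CFSE = -1.2 × 12665 = -15198 cm⁻¹.
Tetrahedral e² t₂¹ gives -0.8Δₜ = -0.8 × (4/9) × 12665 = -4503 cm⁻¹.
Subtracting, OSPE = -15198 − (-4503) = -10695 cm⁻¹.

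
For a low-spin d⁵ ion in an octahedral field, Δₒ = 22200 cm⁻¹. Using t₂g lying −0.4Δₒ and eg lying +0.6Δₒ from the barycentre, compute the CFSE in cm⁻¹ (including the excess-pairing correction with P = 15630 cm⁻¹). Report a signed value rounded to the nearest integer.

The d⁵ electrons fill as t₂g⁵ eg⁰.
CFSE(orbital) = 5×(-0.4Δₒ) + 0×(0.6Δₒ) = -2.0Δₒ; with Δₒ = 22200 cm⁻¹ that is -44400 cm⁻¹.
Pairing penalty: 2 pairs vs 0 in the high-spin reference → 2 extra × P = 31260 cm⁻¹.
Net CFSE = -44400 + 31260 = -13140 cm⁻¹.

-13140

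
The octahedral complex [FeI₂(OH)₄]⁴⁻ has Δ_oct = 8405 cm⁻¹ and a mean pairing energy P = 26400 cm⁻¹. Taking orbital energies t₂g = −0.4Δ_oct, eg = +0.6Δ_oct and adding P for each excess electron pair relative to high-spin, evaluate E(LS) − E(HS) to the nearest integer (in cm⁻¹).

35990

Ligand charges: 2×(-1) from I⁻ and 4×(-1) from OH⁻ sum to -6; with overall charge -4, Fe is +2.
Fe²⁺: group 8, so d-count = 8 − 2 = 6.
High-spin d⁶ fills as t₂g⁴ eg² with CFSE 4(−0.4) + 2(+0.6) = -0.4Δ_oct = -3362 cm⁻¹.
Low-spin t₂g⁶ eg⁰ gives -2.4Δ_oct = -20172 cm⁻¹, but forming 2 extra pairs costs 2P = 52800 cm⁻¹, so E(LS) = -20172 + 52800 = 32628 cm⁻¹.
E(LS) − E(HS) = 32628 − (-3362) = 35990 cm⁻¹.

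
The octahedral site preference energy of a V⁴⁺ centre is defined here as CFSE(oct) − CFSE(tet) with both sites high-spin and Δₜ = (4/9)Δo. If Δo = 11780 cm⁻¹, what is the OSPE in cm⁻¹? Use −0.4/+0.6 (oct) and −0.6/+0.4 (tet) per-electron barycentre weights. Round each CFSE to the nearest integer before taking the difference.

-1571

V⁴⁺: group 5, so d-count = 5 − 4 = 1.
Octahedral high-spin t₂g¹ eg⁰: CFSE = -0.4 × 11780 = -4712 cm⁻¹.
In a tetrahedral site the filling is e¹ t₂⁰: CFSE(tet) = -0.6Δₜ = -0.6 × (4/9)(11780) = -3141 cm⁻¹.
OSPE = -4712 − (-3141) = -1571 cm⁻¹.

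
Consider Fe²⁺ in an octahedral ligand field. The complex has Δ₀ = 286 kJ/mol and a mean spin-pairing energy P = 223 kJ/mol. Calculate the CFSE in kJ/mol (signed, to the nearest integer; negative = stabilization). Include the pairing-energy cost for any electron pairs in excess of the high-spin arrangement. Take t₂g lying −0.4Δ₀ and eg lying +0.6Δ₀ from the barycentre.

Fe is in group 8, so Fe²⁺ is d⁶ (8 − 2 = 6).
Here Δ₀ > P (286 > 223), so the low-spin state is favoured.
Configuration: t₂g⁶ eg⁰.
Orbital CFSE = -2.4Δ₀ = -2.4 × 286 = -686 kJ/mol.
Excess pairs vs high-spin: 3 − 1 = 2; pairing cost = +446 kJ/mol.
Net CFSE = -686 + 446 = -240 kJ/mol.

-240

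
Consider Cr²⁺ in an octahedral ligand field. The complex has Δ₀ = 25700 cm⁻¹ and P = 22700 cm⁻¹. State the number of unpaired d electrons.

2

Cr sits in group 6; removing 2 electrons leaves Cr²⁺ with 6 − 2 = 4 d electrons.
Here Δ₀ > P (25700 > 22700), so the low-spin state is favoured.
That gives t₂g⁴ eg⁰.
Unpaired electrons: 2.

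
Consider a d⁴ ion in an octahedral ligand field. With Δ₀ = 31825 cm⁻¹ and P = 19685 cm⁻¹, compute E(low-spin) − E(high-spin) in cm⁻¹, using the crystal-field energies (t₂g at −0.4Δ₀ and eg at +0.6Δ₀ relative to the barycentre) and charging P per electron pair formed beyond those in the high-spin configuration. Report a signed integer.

High-spin: t₂g³ eg¹, CFSE = -0.6Δ₀ = -19095 cm⁻¹.
For low-spin the configuration is t₂g⁴ eg⁰: orbital energy -1.6 × 31825 = -50920 cm⁻¹, and 1 additional pair relative to high-spin adds 19685 cm⁻¹, giving -31235 cm⁻¹.
E(LS) − E(HS) = -31235 − (-19095) = -12140 cm⁻¹.

-12140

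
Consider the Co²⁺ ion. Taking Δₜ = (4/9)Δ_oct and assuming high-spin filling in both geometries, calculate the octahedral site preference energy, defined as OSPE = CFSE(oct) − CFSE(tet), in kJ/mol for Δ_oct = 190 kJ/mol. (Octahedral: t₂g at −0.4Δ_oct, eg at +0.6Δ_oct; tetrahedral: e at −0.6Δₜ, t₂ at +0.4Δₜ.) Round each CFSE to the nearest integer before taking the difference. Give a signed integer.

-51

Group 9 minus oxidation state +2 gives a d⁷ configuration for Co²⁺.
Octahedral (high-spin): t₂g⁵ eg², CFSE = 5(−0.4) + 2(+0.6) = -0.8Δ_oct = -0.8 × 190 = -152 kJ/mol.
In a tetrahedral site the filling is e⁴ t₂³: CFSE(tet) = -1.2Δₜ = -1.2 × (4/9)(190) = -101 kJ/mol.
Subtracting, OSPE = -152 − (-101) = -51 kJ/mol.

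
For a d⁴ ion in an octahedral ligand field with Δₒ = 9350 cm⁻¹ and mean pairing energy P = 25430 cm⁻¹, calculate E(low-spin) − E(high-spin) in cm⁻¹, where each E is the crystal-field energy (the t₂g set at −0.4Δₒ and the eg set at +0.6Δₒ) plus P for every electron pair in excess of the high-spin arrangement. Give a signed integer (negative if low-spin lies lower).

High-spin d⁴ fills as t₂g³ eg¹ with CFSE 3(−0.4) + 1(+0.6) = -0.6Δₒ = -5610 cm⁻¹.
For low-spin the configuration is t₂g⁴ eg⁰: orbital energy -1.6 × 9350 = -14960 cm⁻¹, and 1 additional pair relative to high-spin adds 25430 cm⁻¹, giving 10470 cm⁻¹.
E(LS) − E(HS) = 10470 − (-5610) = 16080 cm⁻¹.

16080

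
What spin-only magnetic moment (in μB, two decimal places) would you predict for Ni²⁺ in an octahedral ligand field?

2.83 μB

Ni²⁺: group 10, so d-count = 10 − 2 = 8.
Configuration: t₂g⁶ eg² → 2 unpaired electrons.
μ(spin-only) = √[2(2+2)] = √8 ≈ 2.83 μB.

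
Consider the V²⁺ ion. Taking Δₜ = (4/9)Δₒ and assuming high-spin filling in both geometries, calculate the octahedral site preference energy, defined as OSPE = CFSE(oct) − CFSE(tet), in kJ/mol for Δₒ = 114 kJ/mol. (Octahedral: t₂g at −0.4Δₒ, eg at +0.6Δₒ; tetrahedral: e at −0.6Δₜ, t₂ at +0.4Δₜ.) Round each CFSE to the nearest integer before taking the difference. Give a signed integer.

-96

V is in group 5, so V²⁺ is d³ (5 − 2 = 3).
Octahedral (high-spin): t₂g³ eg⁰, CFSE = 3(−0.4) + 0(+0.6) = -1.2Δₒ = -1.2 × 114 = -137 kJ/mol.
Tetrahedral e² t₂¹ gives -0.8Δₜ = -0.8 × (4/9) × 114 = -41 kJ/mol.
Subtracting, OSPE = -137 − (-41) = -96 kJ/mol.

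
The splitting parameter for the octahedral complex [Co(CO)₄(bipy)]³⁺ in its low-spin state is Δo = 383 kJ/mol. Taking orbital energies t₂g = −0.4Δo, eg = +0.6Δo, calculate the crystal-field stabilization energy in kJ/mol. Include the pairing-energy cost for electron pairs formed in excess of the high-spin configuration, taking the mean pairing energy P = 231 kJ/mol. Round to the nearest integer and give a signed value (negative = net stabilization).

Ligand charges: 4×(+0) from CO and 1×(+0) from bipy sum to +0; with overall charge +3, Co is +3.
Co³⁺: group 9, so d-count = 9 − 3 = 6.
Configuration: t₂g⁶ eg⁰.
The orbital stabilization is -2.4Δo = -2.4 × 383 = -919 kJ/mol.
High-spin d⁶ would be t₂g⁴ eg² with 1 pair; low-spin has 3, so 2 excess pairs cost +2P = +462 kJ/mol.
Combining: -919 + 462 = -457 kJ/mol.

-457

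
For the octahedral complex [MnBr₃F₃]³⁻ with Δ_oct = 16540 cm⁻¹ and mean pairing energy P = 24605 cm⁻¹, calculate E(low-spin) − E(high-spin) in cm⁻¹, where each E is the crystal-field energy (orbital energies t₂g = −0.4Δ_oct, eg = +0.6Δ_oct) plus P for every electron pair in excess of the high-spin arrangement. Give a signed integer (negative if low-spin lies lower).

Ligand charges: 3×(-1) from Br⁻ and 3×(-1) from F⁻ sum to -6; with overall charge -3, Mn is +3.
Mn sits in group 7; removing 3 electrons leaves Mn³⁺ with 7 − 3 = 4 d electrons.
In the high-spin limit (t₂g³ eg¹) the orbital term is -0.6Δ_oct = -9924 cm⁻¹, with no excess pairing.
Low-spin: t₂g⁴ eg⁰, orbital CFSE = -1.6Δ_oct = -26464 cm⁻¹; plus 1 excess pair × P = +24605 cm⁻¹; total -1859 cm⁻¹.
Thus E(LS) − E(HS) = 8065 cm⁻¹.

8065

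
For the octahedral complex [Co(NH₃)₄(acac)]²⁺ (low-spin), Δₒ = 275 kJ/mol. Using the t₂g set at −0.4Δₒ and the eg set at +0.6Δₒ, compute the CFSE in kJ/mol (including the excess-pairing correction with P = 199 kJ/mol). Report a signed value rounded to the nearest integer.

-262

Ligand charges: 4×(+0) from NH₃ and 1×(-1) from acac⁻ sum to -1; with overall charge +2, Co is +3.
Co sits in group 9; removing 3 electrons leaves Co³⁺ with 9 − 3 = 6 d electrons.
Configuration: t₂g⁶ eg⁰.
Orbital CFSE = 6(-0.4) + 0(0.6) = -2.4Δₒ = -2.4 × 275 = -660 kJ/mol.
Relative to high-spin t₂g⁴ eg² (1 paired), the low-spin configuration has 2 additional pairs, contributing +2 × 199 = +398 kJ/mol.
Combining: -660 + 398 = -262 kJ/mol.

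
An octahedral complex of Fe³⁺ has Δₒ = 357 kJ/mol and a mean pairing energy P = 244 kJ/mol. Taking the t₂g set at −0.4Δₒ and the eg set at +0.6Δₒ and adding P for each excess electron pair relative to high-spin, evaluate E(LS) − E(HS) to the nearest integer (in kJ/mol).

Fe is in group 8, so Fe³⁺ is d⁵ (8 − 3 = 5).
High-spin d⁵ fills as t₂g³ eg² with CFSE 3(−0.4) + 2(+0.6) = 0.0Δₒ = 0 kJ/mol.
Low-spin t₂g⁵ eg⁰ gives -2.0Δₒ = -714 kJ/mol, but forming 2 extra pairs costs 2P = 488 kJ/mol, so E(LS) = -714 + 488 = -226 kJ/mol.
The difference is -226 − (0) = -226 kJ/mol, so low-spin lies lower.

-226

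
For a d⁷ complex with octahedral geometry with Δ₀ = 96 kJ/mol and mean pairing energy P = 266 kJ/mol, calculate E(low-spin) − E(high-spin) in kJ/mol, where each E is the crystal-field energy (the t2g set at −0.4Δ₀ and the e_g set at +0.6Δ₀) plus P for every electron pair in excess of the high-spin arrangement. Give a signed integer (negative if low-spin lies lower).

170

High-spin: t2g^5 e_g^2, CFSE = -0.8Δ₀ = -77 kJ/mol.
Low-spin: t2g^6 e_g^1, orbital CFSE = -1.8Δ₀ = -173 kJ/mol; plus 1 excess pair × P = +266 kJ/mol; total 93 kJ/mol.
E(LS) − E(HS) = 93 − (-77) = 170 kJ/mol.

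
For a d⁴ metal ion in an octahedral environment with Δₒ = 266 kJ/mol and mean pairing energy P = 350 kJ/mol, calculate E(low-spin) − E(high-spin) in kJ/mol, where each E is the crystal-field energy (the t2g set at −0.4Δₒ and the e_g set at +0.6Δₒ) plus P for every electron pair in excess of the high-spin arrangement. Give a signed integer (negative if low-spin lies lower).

84

High-spin d⁴ fills as t2g^3 e_g^1 with CFSE 3(−0.4) + 1(+0.6) = -0.6Δₒ = -160 kJ/mol.
For low-spin the configuration is t2g^4 e_g^0: orbital energy -1.6 × 266 = -426 kJ/mol, and 1 additional pair relative to high-spin adds 350 kJ/mol, giving -76 kJ/mol.
The difference is -76 − (-160) = 84 kJ/mol, so high-spin lies lower.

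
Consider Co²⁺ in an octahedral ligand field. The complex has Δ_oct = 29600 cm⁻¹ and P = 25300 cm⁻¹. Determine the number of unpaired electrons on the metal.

1

Co sits in group 9; removing 2 electrons leaves Co²⁺ with 9 − 2 = 7 d electrons.
Here Δ_oct > P (29600 > 25300), so the low-spin state is favoured.
Configuration: t₂g⁶ eg¹.
Unpaired electrons: 1.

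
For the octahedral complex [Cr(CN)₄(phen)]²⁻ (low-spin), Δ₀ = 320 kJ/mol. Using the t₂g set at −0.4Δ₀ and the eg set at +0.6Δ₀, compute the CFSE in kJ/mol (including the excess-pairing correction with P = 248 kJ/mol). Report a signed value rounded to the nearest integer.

-264

Ligand charges: 4×(-1) from CN⁻ and 1×(+0) from phen sum to -4; with overall charge -2, Cr is +2.
Group 6 minus oxidation state +2 gives a d⁴ configuration for Cr²⁺.
Electron filling gives t₂g⁴ eg⁰.
CFSE(orbital) = 4×(-0.4Δ₀) + 0×(0.6Δ₀) = -1.6Δ₀; with Δ₀ = 320 kJ/mol that is -512 kJ/mol.
High-spin d⁴ would be t₂g³ eg¹ with 0 pairs; low-spin has 1, so 1 excess pair costs +1P = +248 kJ/mol.
Net CFSE = -512 + 248 = -264 kJ/mol.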